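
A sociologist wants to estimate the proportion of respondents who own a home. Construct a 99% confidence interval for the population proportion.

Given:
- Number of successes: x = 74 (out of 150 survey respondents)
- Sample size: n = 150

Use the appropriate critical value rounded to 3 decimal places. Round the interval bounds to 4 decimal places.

Sample proportion: p̂ = 74/150 = 0.493333

Check conditions for normal approximation:
  np̂ = 74 ≥ 10 ✓
  n(1-p̂) = 76 ≥ 10 ✓

The sample is large enough, so use a z-interval (normal approximation) for the proportion.

For 99% confidence, z* = 2.576 (from standard normal table)

Standard error: SE = √(p̂(1-p̂)/n) = √(0.493333×0.506667/150) = 0.04082120

Margin of error: E = z* × SE = 2.576 × 0.04082120 = 0.105155

Z-interval: p̂ ± E = 0.493333 ± 0.105155 = (0.388178, 0.598489)

Rounded to 4 decimal places:

(0.3882, 0.5985)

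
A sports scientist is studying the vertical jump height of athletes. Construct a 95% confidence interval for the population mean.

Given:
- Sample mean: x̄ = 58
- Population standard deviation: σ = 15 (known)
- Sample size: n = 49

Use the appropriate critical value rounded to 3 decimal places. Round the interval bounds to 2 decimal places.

The population standard deviation σ is known, so use a z-interval (standard normal critical value).

For 95% confidence, z* = 1.96 (from standard normal table)

Standard error: SE = σ/√n = 15/√49 = 2.142857

Margin of error: E = z* × SE = 1.96 × 2.142857 = 4.2000

Z-interval: x̄ ± E = 58 ± 4.2000 = (53.8000, 62.2000)

Rounded to 2 decimal places:

(53.80, 62.20)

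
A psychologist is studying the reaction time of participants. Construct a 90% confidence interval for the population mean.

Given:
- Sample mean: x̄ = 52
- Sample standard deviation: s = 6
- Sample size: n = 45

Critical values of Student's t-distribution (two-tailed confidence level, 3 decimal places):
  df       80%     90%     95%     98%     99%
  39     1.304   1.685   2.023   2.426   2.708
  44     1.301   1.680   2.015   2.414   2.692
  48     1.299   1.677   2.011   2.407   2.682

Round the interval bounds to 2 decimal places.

The population standard deviation σ is unknown (only the sample standard deviation s is given), so use a t-interval with df = n - 1 = 45 - 1 = 44.

For 90% confidence with df = 44, t* = 1.680 (from t-table)

Standard error: SE = s/√n = 6/√45 = 0.894427

Margin of error: E = t* × SE = 1.680 × 0.894427 = 1.5026

T-interval: x̄ ± E = 52 ± 1.5026 = (50.4974, 53.5026)

Rounded to 2 decimal places:

(50.50, 53.50)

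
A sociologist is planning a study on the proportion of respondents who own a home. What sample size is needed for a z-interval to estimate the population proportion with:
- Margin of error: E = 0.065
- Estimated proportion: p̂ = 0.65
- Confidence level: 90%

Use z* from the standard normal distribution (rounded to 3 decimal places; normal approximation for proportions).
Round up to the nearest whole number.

Using z* for proportion z-interval (normal approximation).

For 90% confidence, z* = 1.645 (from standard normal table)

Sample size formula for proportion z-interval: n = z*²p̂(1-p̂)/E²

n = 1.645² × 0.65 × 0.35 / 0.065²
  = 2.706025 × 0.2275 / 0.004225
  = 145.7090

Round up to the nearest whole number: n = 146

146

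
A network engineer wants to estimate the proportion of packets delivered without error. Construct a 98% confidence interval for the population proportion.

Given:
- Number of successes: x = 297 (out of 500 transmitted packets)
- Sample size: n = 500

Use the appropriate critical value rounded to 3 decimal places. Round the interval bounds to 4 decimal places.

Sample proportion: p̂ = 297/500 = 0.594000

Check conditions for normal approximation:
  np̂ = 297 ≥ 10 ✓
  n(1-p̂) = 203 ≥ 10 ✓

The sample is large enough, so use a z-interval (normal approximation) for the proportion.

For 98% confidence, z* = 2.326 (from standard normal table)

Standard error: SE = √(p̂(1-p̂)/n) = √(0.594000×0.406000/500) = 0.02196197

Margin of error: E = z* × SE = 2.326 × 0.02196197 = 0.051084

Z-interval: p̂ ± E = 0.594000 ± 0.051084 = (0.542916, 0.645084)

Rounded to 4 decimal places:

(0.5429, 0.6451)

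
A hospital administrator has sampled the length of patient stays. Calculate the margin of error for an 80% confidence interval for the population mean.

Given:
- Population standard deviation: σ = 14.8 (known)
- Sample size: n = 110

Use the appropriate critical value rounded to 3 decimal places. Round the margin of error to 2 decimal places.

The population standard deviation σ is known, so use the z-interval margin of error formula.

For 80% confidence, z* = 1.282 (from standard normal table)

Margin of error formula for z-interval: E = z* × σ/√n

E = 1.282 × 14.8/√110
  = 1.282 × 1.411125
  = 1.8091

Rounded to 2 decimal places:

1.81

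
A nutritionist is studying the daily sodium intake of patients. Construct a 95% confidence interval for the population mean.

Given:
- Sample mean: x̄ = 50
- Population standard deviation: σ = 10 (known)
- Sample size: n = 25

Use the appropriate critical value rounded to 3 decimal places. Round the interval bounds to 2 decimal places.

The population standard deviation σ is known, so use a z-interval (standard normal critical value).

For 95% confidence, z* = 1.96 (from standard normal table)

Standard error: SE = σ/√n = 10/√25 = 2.000000

Margin of error: E = z* × SE = 1.96 × 2.000000 = 3.9200

Z-interval: x̄ ± E = 50 ± 3.9200 = (46.0800, 53.9200)

Rounded to 2 decimal places:

(46.08, 53.92)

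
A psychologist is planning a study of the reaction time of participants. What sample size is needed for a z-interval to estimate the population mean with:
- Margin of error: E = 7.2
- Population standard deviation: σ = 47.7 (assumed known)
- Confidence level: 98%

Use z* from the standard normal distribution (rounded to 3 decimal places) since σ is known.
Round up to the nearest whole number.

Using z* since population σ is known (z-interval formula).

For 98% confidence, z* = 2.326 (from standard normal table)

Sample size formula for z-interval: n = (z*σ/E)²

n = (2.326 × 47.7 / 7.2)²
  = (15.409750)²
  = 237.4604

Round up to the nearest whole number: n = 238

238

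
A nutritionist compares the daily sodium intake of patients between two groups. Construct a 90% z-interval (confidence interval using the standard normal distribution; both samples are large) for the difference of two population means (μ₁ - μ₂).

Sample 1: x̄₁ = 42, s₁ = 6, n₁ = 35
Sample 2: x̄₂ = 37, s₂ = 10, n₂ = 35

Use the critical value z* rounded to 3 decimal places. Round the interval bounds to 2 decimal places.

Both samples are large (n₁ = 35 ≥ 30, n₂ = 35 ≥ 30), so a z-interval for the difference of means applies.

Point estimate: x̄₁ - x̄₂ = 42 - 37 = 5

Standard error: SE = √(s₁²/n₁ + s₂²/n₂)
= √(6²/35 + 10²/35)
= √(1.028571 + 2.857143)
= 1.971222

For 90% confidence, z* = 1.645 (from standard normal table)
Margin of error: E = z* × SE = 1.645 × 1.971222 = 3.2427

Z-interval: (x̄₁ - x̄₂) ± E = 5 ± 3.2427 = (1.7573, 8.2427)

Rounded to 2 decimal places:

(1.76, 8.24)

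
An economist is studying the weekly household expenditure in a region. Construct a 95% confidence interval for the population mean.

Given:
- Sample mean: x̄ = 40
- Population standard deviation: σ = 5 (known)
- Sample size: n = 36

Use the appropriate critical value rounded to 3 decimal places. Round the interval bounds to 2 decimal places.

The population standard deviation σ is known, so use a z-interval (standard normal critical value).

For 95% confidence, z* = 1.96 (from standard normal table)

Standard error: SE = σ/√n = 5/√36 = 0.833333

Margin of error: E = z* × SE = 1.96 × 0.833333 = 1.6333

Z-interval: x̄ ± E = 40 ± 1.6333 = (38.3667, 41.6333)

Rounded to 2 decimal places:

(38.37, 41.63)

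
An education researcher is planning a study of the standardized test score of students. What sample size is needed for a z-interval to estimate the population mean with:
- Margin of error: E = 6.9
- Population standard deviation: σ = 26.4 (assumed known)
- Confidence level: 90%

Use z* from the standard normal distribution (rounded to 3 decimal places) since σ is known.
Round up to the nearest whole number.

Using z* since population σ is known (z-interval formula).

For 90% confidence, z* = 1.645 (from standard normal table)

Sample size formula for z-interval: n = (z*σ/E)²

n = (1.645 × 26.4 / 6.9)²
  = (6.293913)²
  = 39.6133

Round up to the nearest whole number: n = 40

40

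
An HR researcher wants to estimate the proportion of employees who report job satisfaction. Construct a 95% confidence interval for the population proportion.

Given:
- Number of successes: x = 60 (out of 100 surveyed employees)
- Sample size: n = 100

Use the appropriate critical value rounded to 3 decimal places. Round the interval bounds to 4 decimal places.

Sample proportion: p̂ = 60/100 = 0.600000

Check conditions for normal approximation:
  np̂ = 60 ≥ 10 ✓
  n(1-p̂) = 40 ≥ 10 ✓

The sample is large enough, so use a z-interval (normal approximation) for the proportion.

For 95% confidence, z* = 1.96 (from standard normal table)

Standard error: SE = √(p̂(1-p̂)/n) = √(0.600000×0.400000/100) = 0.04898979

Margin of error: E = z* × SE = 1.96 × 0.04898979 = 0.096020

Z-interval: p̂ ± E = 0.600000 ± 0.096020 = (0.503980, 0.696020)

Rounded to 4 decimal places:

(0.5040, 0.6960)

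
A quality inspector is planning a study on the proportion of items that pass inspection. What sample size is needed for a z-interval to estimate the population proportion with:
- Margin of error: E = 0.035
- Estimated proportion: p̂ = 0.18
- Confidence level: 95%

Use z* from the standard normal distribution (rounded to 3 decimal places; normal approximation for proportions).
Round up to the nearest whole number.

Using z* for proportion z-interval (normal approximation).

For 95% confidence, z* = 1.96 (from standard normal table)

Sample size formula for proportion z-interval: n = z*²p̂(1-p̂)/E²

n = 1.96² × 0.18 × 0.82 / 0.035²
  = 3.8416 × 0.1476 / 0.001225
  = 462.8736

Round up to the nearest whole number: n = 463

463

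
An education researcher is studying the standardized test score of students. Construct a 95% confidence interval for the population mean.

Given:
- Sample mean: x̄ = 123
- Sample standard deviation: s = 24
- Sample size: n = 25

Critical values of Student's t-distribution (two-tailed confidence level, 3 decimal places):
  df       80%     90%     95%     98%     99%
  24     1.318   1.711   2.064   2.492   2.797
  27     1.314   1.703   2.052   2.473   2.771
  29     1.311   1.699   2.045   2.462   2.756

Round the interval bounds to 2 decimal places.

The population standard deviation σ is unknown (only the sample standard deviation s is given), so use a t-interval with df = n - 1 = 25 - 1 = 24.

For 95% confidence with df = 24, t* = 2.064 (from t-table)

Standard error: SE = s/√n = 24/√25 = 4.800000

Margin of error: E = t* × SE = 2.064 × 4.800000 = 9.9072

T-interval: x̄ ± E = 123 ± 9.9072 = (113.0928, 132.9072)

Rounded to 2 decimal places:

(113.09, 132.91)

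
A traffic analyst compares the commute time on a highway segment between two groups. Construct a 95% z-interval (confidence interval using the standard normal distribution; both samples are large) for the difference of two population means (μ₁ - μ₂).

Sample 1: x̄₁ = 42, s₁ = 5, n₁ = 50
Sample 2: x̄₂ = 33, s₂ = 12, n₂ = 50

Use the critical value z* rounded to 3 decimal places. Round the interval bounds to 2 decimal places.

Both samples are large (n₁ = 50 ≥ 30, n₂ = 50 ≥ 30), so a z-interval for the difference of means applies.

Point estimate: x̄₁ - x̄₂ = 42 - 33 = 9

Standard error: SE = √(s₁²/n₁ + s₂²/n₂)
= √(5²/50 + 12²/50)
= √(0.500000 + 2.880000)
= 1.838478

For 95% confidence, z* = 1.96 (from standard normal table)
Margin of error: E = z* × SE = 1.96 × 1.838478 = 3.6034

Z-interval: (x̄₁ - x̄₂) ± E = 9 ± 3.6034 = (5.3966, 12.6034)

Rounded to 2 decimal places:

(5.40, 12.60)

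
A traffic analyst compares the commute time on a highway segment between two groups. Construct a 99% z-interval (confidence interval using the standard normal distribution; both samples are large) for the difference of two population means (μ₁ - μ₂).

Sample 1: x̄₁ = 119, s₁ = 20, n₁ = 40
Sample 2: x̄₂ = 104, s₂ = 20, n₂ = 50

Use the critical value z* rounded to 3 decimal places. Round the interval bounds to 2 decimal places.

Both samples are large (n₁ = 40 ≥ 30, n₂ = 50 ≥ 30), so a z-interval for the difference of means applies.

Point estimate: x̄₁ - x̄₂ = 119 - 104 = 15

Standard error: SE = √(s₁²/n₁ + s₂²/n₂)
= √(20²/40 + 20²/50)
= √(10.000000 + 8.000000)
= 4.242641

For 99% confidence, z* = 2.576 (from standard normal table)
Margin of error: E = z* × SE = 2.576 × 4.242641 = 10.9290

Z-interval: (x̄₁ - x̄₂) ± E = 15 ± 10.9290 = (4.0710, 25.9290)

Rounded to 2 decimal places:

(4.07, 25.93)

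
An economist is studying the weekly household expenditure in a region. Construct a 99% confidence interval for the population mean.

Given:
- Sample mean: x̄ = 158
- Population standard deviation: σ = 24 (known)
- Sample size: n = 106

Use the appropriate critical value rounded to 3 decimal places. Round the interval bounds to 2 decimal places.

The population standard deviation σ is known, so use a z-interval (standard normal critical value).

For 99% confidence, z* = 2.576 (from standard normal table)

Standard error: SE = σ/√n = 24/√106 = 2.331086

Margin of error: E = z* × SE = 2.576 × 2.331086 = 6.0049

Z-interval: x̄ ± E = 158 ± 6.0049 = (151.9951, 164.0049)

Rounded to 2 decimal places:

(152.00, 164.00)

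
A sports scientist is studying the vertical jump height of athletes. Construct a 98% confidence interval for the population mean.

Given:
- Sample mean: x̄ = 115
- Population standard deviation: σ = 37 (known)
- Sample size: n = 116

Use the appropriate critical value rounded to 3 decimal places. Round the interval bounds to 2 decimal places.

The population standard deviation σ is known, so use a z-interval (standard normal critical value).

For 98% confidence, z* = 2.326 (from standard normal table)

Standard error: SE = σ/√n = 37/√116 = 3.435364

Margin of error: E = z* × SE = 2.326 × 3.435364 = 7.9907

Z-interval: x̄ ± E = 115 ± 7.9907 = (107.0093, 122.9907)

Rounded to 2 decimal places:

(107.01, 122.99)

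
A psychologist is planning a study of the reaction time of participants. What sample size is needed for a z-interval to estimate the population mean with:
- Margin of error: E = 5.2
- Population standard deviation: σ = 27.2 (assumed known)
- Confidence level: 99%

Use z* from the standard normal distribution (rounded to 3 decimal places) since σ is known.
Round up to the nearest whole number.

Using z* since population σ is known (z-interval formula).

For 99% confidence, z* = 2.576 (from standard normal table)

Sample size formula for z-interval: n = (z*σ/E)²

n = (2.576 × 27.2 / 5.2)²
  = (13.474462)²
  = 181.5611

Round up to the nearest whole number: n = 182

182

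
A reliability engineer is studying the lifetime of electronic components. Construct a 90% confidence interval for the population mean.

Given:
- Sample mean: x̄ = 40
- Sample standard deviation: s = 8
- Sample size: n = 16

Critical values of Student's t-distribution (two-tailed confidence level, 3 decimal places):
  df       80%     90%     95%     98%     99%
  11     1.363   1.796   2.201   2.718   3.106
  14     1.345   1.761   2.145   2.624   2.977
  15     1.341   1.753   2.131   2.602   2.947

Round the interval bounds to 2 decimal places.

The population standard deviation σ is unknown (only the sample standard deviation s is given), so use a t-interval with df = n - 1 = 16 - 1 = 15.

For 90% confidence with df = 15, t* = 1.753 (from t-table)

Standard error: SE = s/√n = 8/√16 = 2.000000

Margin of error: E = t* × SE = 1.753 × 2.000000 = 3.5060

T-interval: x̄ ± E = 40 ± 3.5060 = (36.4940, 43.5060)

Rounded to 2 decimal places:

(36.49, 43.51)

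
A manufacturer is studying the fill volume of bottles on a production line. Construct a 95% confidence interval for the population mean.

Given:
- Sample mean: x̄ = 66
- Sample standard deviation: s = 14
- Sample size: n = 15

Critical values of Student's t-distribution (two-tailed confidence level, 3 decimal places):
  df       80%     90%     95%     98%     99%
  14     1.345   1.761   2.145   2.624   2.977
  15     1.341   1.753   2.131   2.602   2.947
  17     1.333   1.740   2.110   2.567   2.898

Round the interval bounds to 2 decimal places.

The population standard deviation σ is unknown (only the sample standard deviation s is given), so use a t-interval with df = n - 1 = 15 - 1 = 14.

For 95% confidence with df = 14, t* = 2.145 (from t-table)

Standard error: SE = s/√n = 14/√15 = 3.614784

Margin of error: E = t* × SE = 2.145 × 3.614784 = 7.7537

T-interval: x̄ ± E = 66 ± 7.7537 = (58.2463, 73.7537)

Rounded to 2 decimal places:

(58.25, 73.75)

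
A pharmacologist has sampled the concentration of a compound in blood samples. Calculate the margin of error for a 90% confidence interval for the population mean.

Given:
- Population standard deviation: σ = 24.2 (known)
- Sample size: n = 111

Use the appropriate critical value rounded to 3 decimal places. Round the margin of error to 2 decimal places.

The population standard deviation σ is known, so use the z-interval margin of error formula.

For 90% confidence, z* = 1.645 (from standard normal table)

Margin of error formula for z-interval: E = z* × σ/√n

E = 1.645 × 24.2/√111
  = 1.645 × 2.296962
  = 3.7785

Rounded to 2 decimal places:

3.78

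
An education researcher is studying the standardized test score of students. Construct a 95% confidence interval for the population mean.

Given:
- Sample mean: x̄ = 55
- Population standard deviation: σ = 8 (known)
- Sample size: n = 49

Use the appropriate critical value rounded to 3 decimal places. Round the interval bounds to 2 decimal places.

The population standard deviation σ is known, so use a z-interval (standard normal critical value).

For 95% confidence, z* = 1.96 (from standard normal table)

Standard error: SE = σ/√n = 8/√49 = 1.142857

Margin of error: E = z* × SE = 1.96 × 1.142857 = 2.2400

Z-interval: x̄ ± E = 55 ± 2.2400 = (52.7600, 57.2400)

Rounded to 2 decimal places:

(52.76, 57.24)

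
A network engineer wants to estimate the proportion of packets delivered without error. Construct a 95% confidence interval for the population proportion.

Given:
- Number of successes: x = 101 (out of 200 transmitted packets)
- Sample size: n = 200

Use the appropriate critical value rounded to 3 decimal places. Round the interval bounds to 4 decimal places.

Sample proportion: p̂ = 101/200 = 0.505000

Check conditions for normal approximation:
  np̂ = 101 ≥ 10 ✓
  n(1-p̂) = 99 ≥ 10 ✓

The sample is large enough, so use a z-interval (normal approximation) for the proportion.

For 95% confidence, z* = 1.96 (from standard normal table)

Standard error: SE = √(p̂(1-p̂)/n) = √(0.505000×0.495000/200) = 0.03535357

Margin of error: E = z* × SE = 1.96 × 0.03535357 = 0.069293

Z-interval: p̂ ± E = 0.505000 ± 0.069293 = (0.435707, 0.574293)

Rounded to 4 decimal places:

(0.4357, 0.5743)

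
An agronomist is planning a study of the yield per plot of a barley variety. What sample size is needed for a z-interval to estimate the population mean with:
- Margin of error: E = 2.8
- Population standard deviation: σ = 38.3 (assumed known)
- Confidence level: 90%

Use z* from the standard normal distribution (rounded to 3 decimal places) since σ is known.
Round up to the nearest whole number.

Using z* since population σ is known (z-interval formula).

For 90% confidence, z* = 1.645 (from standard normal table)

Sample size formula for z-interval: n = (z*σ/E)²

n = (1.645 × 38.3 / 2.8)²
  = (22.501250)²
  = 506.3063

Round up to the nearest whole number: n = 507

507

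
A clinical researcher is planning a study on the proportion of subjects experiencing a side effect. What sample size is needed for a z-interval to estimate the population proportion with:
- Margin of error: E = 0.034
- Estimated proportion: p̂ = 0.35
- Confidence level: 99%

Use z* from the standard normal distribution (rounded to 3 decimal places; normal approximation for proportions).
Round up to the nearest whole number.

Using z* for proportion z-interval (normal approximation).

For 99% confidence, z* = 2.576 (from standard normal table)

Sample size formula for proportion z-interval: n = z*²p̂(1-p̂)/E²

n = 2.576² × 0.35 × 0.65 / 0.034²
  = 6.635776 × 0.2275 / 0.001156
  = 1305.9161

Round up to the nearest whole number: n = 1306

1306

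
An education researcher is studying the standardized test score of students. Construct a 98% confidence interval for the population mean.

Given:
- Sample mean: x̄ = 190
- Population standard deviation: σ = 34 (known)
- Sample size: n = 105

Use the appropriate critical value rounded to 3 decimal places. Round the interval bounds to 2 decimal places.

The population standard deviation σ is known, so use a z-interval (standard normal critical value).

For 98% confidence, z* = 2.326 (from standard normal table)

Standard error: SE = σ/√n = 34/√105 = 3.318060

Margin of error: E = z* × SE = 2.326 × 3.318060 = 7.7178

Z-interval: x̄ ± E = 190 ± 7.7178 = (182.2822, 197.7178)

Rounded to 2 decimal places:

(182.28, 197.72)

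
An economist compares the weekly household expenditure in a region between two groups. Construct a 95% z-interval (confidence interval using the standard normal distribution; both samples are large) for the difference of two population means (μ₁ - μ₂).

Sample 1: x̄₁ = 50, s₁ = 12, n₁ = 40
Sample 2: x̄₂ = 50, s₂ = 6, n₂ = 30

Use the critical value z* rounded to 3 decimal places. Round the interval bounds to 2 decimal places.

Both samples are large (n₁ = 40 ≥ 30, n₂ = 30 ≥ 30), so a z-interval for the difference of means applies.

Point estimate: x̄₁ - x̄₂ = 50 - 50 = 0

Standard error: SE = √(s₁²/n₁ + s₂²/n₂)
= √(12²/40 + 6²/30)
= √(3.600000 + 1.200000)
= 2.190890

For 95% confidence, z* = 1.96 (from standard normal table)
Margin of error: E = z* × SE = 1.96 × 2.190890 = 4.2941

Z-interval: (x̄₁ - x̄₂) ± E = 0 ± 4.2941 = (-4.2941, 4.2941)

Rounded to 2 decimal places:

(-4.29, 4.29)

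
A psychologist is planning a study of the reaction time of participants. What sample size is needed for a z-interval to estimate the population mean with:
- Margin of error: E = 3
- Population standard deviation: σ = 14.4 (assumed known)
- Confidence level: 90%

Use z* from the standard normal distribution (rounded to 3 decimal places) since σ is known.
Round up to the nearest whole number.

Using z* since population σ is known (z-interval formula).

For 90% confidence, z* = 1.645 (from standard normal table)

Sample size formula for z-interval: n = (z*σ/E)²

n = (1.645 × 14.4 / 3)²
  = (7.896000)²
  = 62.3468

Round up to the nearest whole number: n = 63

63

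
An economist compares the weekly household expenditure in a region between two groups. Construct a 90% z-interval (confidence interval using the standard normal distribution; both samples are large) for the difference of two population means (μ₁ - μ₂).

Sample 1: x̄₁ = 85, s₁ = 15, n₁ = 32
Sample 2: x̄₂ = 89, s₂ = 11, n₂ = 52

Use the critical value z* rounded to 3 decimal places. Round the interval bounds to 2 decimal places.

Both samples are large (n₁ = 32 ≥ 30, n₂ = 52 ≥ 30), so a z-interval for the difference of means applies.

Point estimate: x̄₁ - x̄₂ = 85 - 89 = -4

Standard error: SE = √(s₁²/n₁ + s₂²/n₂)
= √(15²/32 + 11²/52)
= √(7.031250 + 2.326923)
= 3.059113

For 90% confidence, z* = 1.645 (from standard normal table)
Margin of error: E = z* × SE = 1.645 × 3.059113 = 5.0322

Z-interval: (x̄₁ - x̄₂) ± E = -4 ± 5.0322 = (-9.0322, 1.0322)

Rounded to 2 decimal places:

(-9.03, 1.03)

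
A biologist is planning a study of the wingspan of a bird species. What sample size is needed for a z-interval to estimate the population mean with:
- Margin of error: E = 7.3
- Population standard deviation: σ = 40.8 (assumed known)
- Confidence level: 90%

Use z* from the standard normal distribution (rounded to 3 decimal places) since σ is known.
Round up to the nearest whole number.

Using z* since population σ is known (z-interval formula).

For 90% confidence, z* = 1.645 (from standard normal table)

Sample size formula for z-interval: n = (z*σ/E)²

n = (1.645 × 40.8 / 7.3)²
  = (9.193973)²
  = 84.5291

Round up to the nearest whole number: n = 85

85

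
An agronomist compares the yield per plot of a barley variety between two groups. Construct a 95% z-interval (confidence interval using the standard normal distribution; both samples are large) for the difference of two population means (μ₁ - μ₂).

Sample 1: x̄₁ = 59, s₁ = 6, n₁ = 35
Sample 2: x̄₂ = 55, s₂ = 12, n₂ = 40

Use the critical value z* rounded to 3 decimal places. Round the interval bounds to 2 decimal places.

Both samples are large (n₁ = 35 ≥ 30, n₂ = 40 ≥ 30), so a z-interval for the difference of means applies.

Point estimate: x̄₁ - x̄₂ = 59 - 55 = 4

Standard error: SE = √(s₁²/n₁ + s₂²/n₂)
= √(6²/35 + 12²/40)
= √(1.028571 + 3.600000)
= 2.151411

For 95% confidence, z* = 1.96 (from standard normal table)
Margin of error: E = z* × SE = 1.96 × 2.151411 = 4.2168

Z-interval: (x̄₁ - x̄₂) ± E = 4 ± 4.2168 = (-0.2168, 8.2168)

Rounded to 2 decimal places:

(-0.22, 8.22)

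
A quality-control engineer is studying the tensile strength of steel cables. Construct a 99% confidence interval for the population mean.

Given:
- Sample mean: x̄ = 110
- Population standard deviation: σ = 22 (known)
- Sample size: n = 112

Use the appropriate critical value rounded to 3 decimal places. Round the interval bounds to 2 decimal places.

The population standard deviation σ is known, so use a z-interval (standard normal critical value).

For 99% confidence, z* = 2.576 (from standard normal table)

Standard error: SE = σ/√n = 22/√112 = 2.07880460

Margin of error: E = z* × SE = 2.576 × 2.07880460 = 5.355001

Z-interval: x̄ ± E = 110 ± 5.355001 = (104.644999, 115.355001)

Rounded to 2 decimal places:

(104.64, 115.36)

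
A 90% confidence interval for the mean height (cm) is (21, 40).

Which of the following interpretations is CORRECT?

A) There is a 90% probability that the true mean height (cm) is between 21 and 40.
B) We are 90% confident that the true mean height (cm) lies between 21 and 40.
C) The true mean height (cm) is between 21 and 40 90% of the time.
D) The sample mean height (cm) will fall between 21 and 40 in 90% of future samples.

A confidence interval represents our confidence in the procedure, not a probability statement about the parameter.

Key concept: If we repeated this sampling process many times and computed a 90% CI each time, about 90% of those intervals would contain the true population parameter.

For this specific interval (21, 40):
- Midpoint (point estimate): 30.5
- Margin of error: 9.5

The correct interpretation is the one stating confidence that the true parameter lies in the interval — option B.

B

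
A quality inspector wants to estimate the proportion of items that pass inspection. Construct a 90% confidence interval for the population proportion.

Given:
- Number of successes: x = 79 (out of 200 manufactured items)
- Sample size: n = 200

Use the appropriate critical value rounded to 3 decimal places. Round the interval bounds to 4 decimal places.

Sample proportion: p̂ = 79/200 = 0.395000

Check conditions for normal approximation:
  np̂ = 79 ≥ 10 ✓
  n(1-p̂) = 121 ≥ 10 ✓

The sample is large enough, so use a z-interval (normal approximation) for the proportion.

For 90% confidence, z* = 1.645 (from standard normal table)

Standard error: SE = √(p̂(1-p̂)/n) = √(0.395000×0.605000/200) = 0.03456696

Margin of error: E = z* × SE = 1.645 × 0.03456696 = 0.056863

Z-interval: p̂ ± E = 0.395000 ± 0.056863 = (0.338137, 0.451863)

Rounded to 4 decimal places:

(0.3381, 0.4519)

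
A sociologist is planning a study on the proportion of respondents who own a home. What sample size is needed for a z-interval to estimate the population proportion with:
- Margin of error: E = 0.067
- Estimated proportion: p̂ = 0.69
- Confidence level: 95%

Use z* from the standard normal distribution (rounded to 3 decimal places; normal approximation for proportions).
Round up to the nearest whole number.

Using z* for proportion z-interval (normal approximation).

For 95% confidence, z* = 1.96 (from standard normal table)

Sample size formula for proportion z-interval: n = z*²p̂(1-p̂)/E²

n = 1.96² × 0.69 × 0.31 / 0.067²
  = 3.8416 × 0.2139 / 0.004489
  = 183.0515

Round up to the nearest whole number: n = 184

184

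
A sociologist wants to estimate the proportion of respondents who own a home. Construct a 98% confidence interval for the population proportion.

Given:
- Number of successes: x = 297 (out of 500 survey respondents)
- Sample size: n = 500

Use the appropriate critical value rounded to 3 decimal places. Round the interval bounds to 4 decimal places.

Sample proportion: p̂ = 297/500 = 0.594000

Check conditions for normal approximation:
  np̂ = 297 ≥ 10 ✓
  n(1-p̂) = 203 ≥ 10 ✓

The sample is large enough, so use a z-interval (normal approximation) for the proportion.

For 98% confidence, z* = 2.326 (from standard normal table)

Standard error: SE = √(p̂(1-p̂)/n) = √(0.594000×0.406000/500) = 0.02196197

Margin of error: E = z* × SE = 2.326 × 0.02196197 = 0.051084

Z-interval: p̂ ± E = 0.594000 ± 0.051084 = (0.542916, 0.645084)

Rounded to 4 decimal places:

(0.5429, 0.6451)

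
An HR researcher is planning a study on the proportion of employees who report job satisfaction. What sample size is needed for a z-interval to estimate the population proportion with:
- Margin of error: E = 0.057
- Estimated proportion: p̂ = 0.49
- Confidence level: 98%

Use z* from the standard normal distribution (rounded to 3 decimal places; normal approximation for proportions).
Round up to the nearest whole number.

Using z* for proportion z-interval (normal approximation).

For 98% confidence, z* = 2.326 (from standard normal table)

Sample size formula for proportion z-interval: n = z*²p̂(1-p̂)/E²

n = 2.326² × 0.49 × 0.51 / 0.057²
  = 5.410276 × 0.2499 / 0.003249
  = 416.1366

Round up to the nearest whole number: n = 417

417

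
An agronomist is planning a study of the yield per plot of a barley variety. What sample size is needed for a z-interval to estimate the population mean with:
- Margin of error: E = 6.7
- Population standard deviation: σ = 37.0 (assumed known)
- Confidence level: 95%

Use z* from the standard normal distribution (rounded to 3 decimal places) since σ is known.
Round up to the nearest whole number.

Using z* since population σ is known (z-interval formula).

For 95% confidence, z* = 1.96 (from standard normal table)

Sample size formula for z-interval: n = (z*σ/E)²

n = (1.96 × 37.0 / 6.7)²
  = (10.823881)²
  = 117.1564

Round up to the nearest whole number: n = 118

118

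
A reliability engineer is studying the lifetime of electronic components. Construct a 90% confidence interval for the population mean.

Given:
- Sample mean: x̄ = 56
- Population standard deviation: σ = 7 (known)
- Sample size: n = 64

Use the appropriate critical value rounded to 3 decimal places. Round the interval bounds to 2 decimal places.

The population standard deviation σ is known, so use a z-interval (standard normal critical value).

For 90% confidence, z* = 1.645 (from standard normal table)

Standard error: SE = σ/√n = 7/√64 = 0.875000

Margin of error: E = z* × SE = 1.645 × 0.875000 = 1.4394

Z-interval: x̄ ± E = 56 ± 1.4394 = (54.5606, 57.4394)

Rounded to 2 decimal places:

(54.56, 57.44)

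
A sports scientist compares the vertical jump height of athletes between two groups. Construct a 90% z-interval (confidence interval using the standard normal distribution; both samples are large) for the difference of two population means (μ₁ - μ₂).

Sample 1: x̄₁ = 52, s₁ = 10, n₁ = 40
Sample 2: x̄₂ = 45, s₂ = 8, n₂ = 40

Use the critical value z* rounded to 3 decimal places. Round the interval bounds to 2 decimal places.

Both samples are large (n₁ = 40 ≥ 30, n₂ = 40 ≥ 30), so a z-interval for the difference of means applies.

Point estimate: x̄₁ - x̄₂ = 52 - 45 = 7

Standard error: SE = √(s₁²/n₁ + s₂²/n₂)
= √(10²/40 + 8²/40)
= √(2.500000 + 1.600000)
= 2.024846

For 90% confidence, z* = 1.645 (from standard normal table)
Margin of error: E = z* × SE = 1.645 × 2.024846 = 3.3309

Z-interval: (x̄₁ - x̄₂) ± E = 7 ± 3.3309 = (3.6691, 10.3309)

Rounded to 2 decimal places:

(3.67, 10.33)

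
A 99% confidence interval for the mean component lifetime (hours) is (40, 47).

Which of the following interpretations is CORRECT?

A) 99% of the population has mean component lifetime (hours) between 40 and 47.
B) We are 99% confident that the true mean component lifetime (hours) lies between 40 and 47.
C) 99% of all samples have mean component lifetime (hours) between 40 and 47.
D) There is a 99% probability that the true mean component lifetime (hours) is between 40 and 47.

A confidence interval represents our confidence in the procedure, not a probability statement about the parameter.

Key concept: If we repeated this sampling process many times and computed a 99% CI each time, about 99% of those intervals would contain the true population parameter.

For this specific interval (40, 47):
- Midpoint (point estimate): 43.5
- Margin of error: 3.5

The correct interpretation is the one stating confidence that the true parameter lies in the interval — option B.

B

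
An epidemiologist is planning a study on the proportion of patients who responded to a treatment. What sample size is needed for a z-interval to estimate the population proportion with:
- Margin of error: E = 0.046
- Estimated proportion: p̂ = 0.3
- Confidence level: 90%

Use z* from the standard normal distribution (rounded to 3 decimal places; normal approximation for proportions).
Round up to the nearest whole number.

Using z* for proportion z-interval (normal approximation).

For 90% confidence, z* = 1.645 (from standard normal table)

Sample size formula for proportion z-interval: n = z*²p̂(1-p̂)/E²

n = 1.645² × 0.3 × 0.7 / 0.046²
  = 2.706025 × 0.21 / 0.002116
  = 268.5564

Round up to the nearest whole number: n = 269

269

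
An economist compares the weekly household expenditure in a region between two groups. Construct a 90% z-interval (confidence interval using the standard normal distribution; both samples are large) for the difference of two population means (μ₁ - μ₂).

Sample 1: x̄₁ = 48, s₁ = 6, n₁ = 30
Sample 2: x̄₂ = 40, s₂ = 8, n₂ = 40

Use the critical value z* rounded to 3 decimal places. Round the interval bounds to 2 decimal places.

Both samples are large (n₁ = 30 ≥ 30, n₂ = 40 ≥ 30), so a z-interval for the difference of means applies.

Point estimate: x̄₁ - x̄₂ = 48 - 40 = 8

Standard error: SE = √(s₁²/n₁ + s₂²/n₂)
= √(6²/30 + 8²/40)
= √(1.200000 + 1.600000)
= 1.673320

For 90% confidence, z* = 1.645 (from standard normal table)
Margin of error: E = z* × SE = 1.645 × 1.673320 = 2.7526

Z-interval: (x̄₁ - x̄₂) ± E = 8 ± 2.7526 = (5.2474, 10.7526)

Rounded to 2 decimal places:

(5.25, 10.75)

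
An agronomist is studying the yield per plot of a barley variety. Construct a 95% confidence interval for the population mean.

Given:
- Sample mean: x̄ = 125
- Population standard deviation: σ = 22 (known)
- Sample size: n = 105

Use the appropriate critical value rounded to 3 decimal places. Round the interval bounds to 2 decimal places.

The population standard deviation σ is known, so use a z-interval (standard normal critical value).

For 95% confidence, z* = 1.96 (from standard normal table)

Standard error: SE = σ/√n = 22/√105 = 2.146980

Margin of error: E = z* × SE = 1.96 × 2.146980 = 4.2081

Z-interval: x̄ ± E = 125 ± 4.2081 = (120.7919, 129.2081)

Rounded to 2 decimal places:

(120.79, 129.21)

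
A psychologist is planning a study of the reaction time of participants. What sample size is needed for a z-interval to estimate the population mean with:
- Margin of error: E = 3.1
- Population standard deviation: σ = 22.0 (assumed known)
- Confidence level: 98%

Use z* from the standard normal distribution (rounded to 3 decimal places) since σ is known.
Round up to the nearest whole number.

Using z* since population σ is known (z-interval formula).

For 98% confidence, z* = 2.326 (from standard normal table)

Sample size formula for z-interval: n = (z*σ/E)²

n = (2.326 × 22.0 / 3.1)²
  = (16.507097)²
  = 272.4842

Round up to the nearest whole number: n = 273

273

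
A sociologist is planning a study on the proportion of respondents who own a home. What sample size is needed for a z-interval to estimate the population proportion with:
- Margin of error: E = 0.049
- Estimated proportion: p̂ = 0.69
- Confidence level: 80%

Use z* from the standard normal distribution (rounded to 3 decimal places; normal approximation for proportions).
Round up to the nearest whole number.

Using z* for proportion z-interval (normal approximation).

For 80% confidence, z* = 1.282 (from standard normal table)

Sample size formula for proportion z-interval: n = z*²p̂(1-p̂)/E²

n = 1.282² × 0.69 × 0.31 / 0.049²
  = 1.643524 × 0.2139 / 0.002401
  = 146.4181

Round up to the nearest whole number: n = 147

147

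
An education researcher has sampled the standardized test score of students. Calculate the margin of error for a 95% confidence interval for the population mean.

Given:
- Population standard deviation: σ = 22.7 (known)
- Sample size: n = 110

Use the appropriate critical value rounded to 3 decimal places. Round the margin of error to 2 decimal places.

The population standard deviation σ is known, so use the z-interval margin of error formula.

For 95% confidence, z* = 1.96 (from standard normal table)

Margin of error formula for z-interval: E = z* × σ/√n

E = 1.96 × 22.7/√110
  = 1.96 × 2.164360
  = 4.2421

Rounded to 2 decimal places:

4.24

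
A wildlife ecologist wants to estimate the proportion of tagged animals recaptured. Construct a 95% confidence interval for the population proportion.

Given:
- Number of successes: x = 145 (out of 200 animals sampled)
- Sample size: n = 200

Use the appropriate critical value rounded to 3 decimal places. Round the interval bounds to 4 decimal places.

Sample proportion: p̂ = 145/200 = 0.725000

Check conditions for normal approximation:
  np̂ = 145 ≥ 10 ✓
  n(1-p̂) = 55 ≥ 10 ✓

The sample is large enough, so use a z-interval (normal approximation) for the proportion.

For 95% confidence, z* = 1.96 (from standard normal table)

Standard error: SE = √(p̂(1-p̂)/n) = √(0.725000×0.275000/200) = 0.03157333

Margin of error: E = z* × SE = 1.96 × 0.03157333 = 0.061884

Z-interval: p̂ ± E = 0.725000 ± 0.061884 = (0.663116, 0.786884)

Rounded to 4 decimal places:

(0.6631, 0.7869)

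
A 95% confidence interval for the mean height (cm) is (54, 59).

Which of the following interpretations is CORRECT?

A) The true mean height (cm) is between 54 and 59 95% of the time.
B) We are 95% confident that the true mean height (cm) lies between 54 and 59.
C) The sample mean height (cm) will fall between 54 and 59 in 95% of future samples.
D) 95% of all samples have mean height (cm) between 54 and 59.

A confidence interval represents our confidence in the procedure, not a probability statement about the parameter.

Key concept: If we repeated this sampling process many times and computed a 95% CI each time, about 95% of those intervals would contain the true population parameter.

For this specific interval (54, 59):
- Midpoint (point estimate): 56.5
- Margin of error: 2.5

The correct interpretation is the one stating confidence that the true parameter lies in the interval — option B.

B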